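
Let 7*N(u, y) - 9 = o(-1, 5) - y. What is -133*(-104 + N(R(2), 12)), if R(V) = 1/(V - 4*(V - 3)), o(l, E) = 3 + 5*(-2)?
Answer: 14022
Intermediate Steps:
o(l, E) = -7 (o(l, E) = 3 - 10 = -7)
R(V) = 1/(12 - 3*V) (R(V) = 1/(V - 4*(-3 + V)) = 1/(V + (12 - 4*V)) = 1/(12 - 3*V))
N(u, y) = 2/7 - y/7 (N(u, y) = 9/7 + (-7 - y)/7 = 9/7 + (-1 - y/7) = 2/7 - y/7)
-133*(-104 + N(R(2), 12)) = -133*(-104 + (2/7 - ⅐*12)) = -133*(-104 + (2/7 - 12/7)) = -133*(-104 - 10/7) = -133*(-738/7) = 14022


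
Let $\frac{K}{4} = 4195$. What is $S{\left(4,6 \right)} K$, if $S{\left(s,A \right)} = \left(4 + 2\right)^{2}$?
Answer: $604080$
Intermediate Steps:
$S{\left(s,A \right)} = 36$ ($S{\left(s,A \right)} = 6^{2} = 36$)
$K = 16780$ ($K = 4 \cdot 4195 = 16780$)
$S{\left(4,6 \right)} K = 36 \cdot 16780 = 604080$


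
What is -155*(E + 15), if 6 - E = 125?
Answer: 16120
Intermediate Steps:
E = -119 (E = 6 - 1*125 = 6 - 125 = -119)
-155*(E + 15) = -155*(-119 + 15) = -155*(-104) = 16120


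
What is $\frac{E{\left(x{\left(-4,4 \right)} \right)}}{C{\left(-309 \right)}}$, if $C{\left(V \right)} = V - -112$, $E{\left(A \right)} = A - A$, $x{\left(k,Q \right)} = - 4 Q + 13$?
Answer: $0$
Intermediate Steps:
$x{\left(k,Q \right)} = 13 - 4 Q$
$E{\left(A \right)} = 0$
$C{\left(V \right)} = 112 + V$ ($C{\left(V \right)} = V + 112 = 112 + V$)
$\frac{E{\left(x{\left(-4,4 \right)} \right)}}{C{\left(-309 \right)}} = \frac{0}{112 - 309} = \frac{0}{-197} = 0 \left(- \frac{1}{197}\right) = 0$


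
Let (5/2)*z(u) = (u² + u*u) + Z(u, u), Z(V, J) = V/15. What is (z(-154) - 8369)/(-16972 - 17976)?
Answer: -794977/2621100 ≈ -0.30330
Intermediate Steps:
Z(V, J) = V/15 (Z(V, J) = V*(1/15) = V/15)
z(u) = 2*u/75 + 4*u²/5 (z(u) = 2*((u² + u*u) + u/15)/5 = 2*((u² + u²) + u/15)/5 = 2*(2*u² + u/15)/5 = 2*u/75 + 4*u²/5)
(z(-154) - 8369)/(-16972 - 17976) = ((2/75)*(-154)*(1 + 30*(-154)) - 8369)/(-16972 - 17976) = ((2/75)*(-154)*(1 - 4620) - 8369)/(-34948) = ((2/75)*(-154)*(-4619) - 8369)*(-1/34948) = (1422652/75 - 8369)*(-1/34948) = (794977/75)*(-1/34948) = -794977/2621100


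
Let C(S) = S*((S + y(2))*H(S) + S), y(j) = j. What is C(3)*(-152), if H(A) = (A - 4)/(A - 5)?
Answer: -2508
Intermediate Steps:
H(A) = (-4 + A)/(-5 + A)
C(S) = S*(S + (-4 + S)*(2 + S)/(-5 + S)) (C(S) = S*((S + 2)*((-4 + S)/(-5 + S)) + S) = S*((2 + S)*((-4 + S)/(-5 + S)) + S) = S*((-4 + S)*(2 + S)/(-5 + S) + S) = S*(S + (-4 + S)*(2 + S)/(-5 + S)))
C(3)*(-152) = (3*(-8 - 7*3 + 2*3²)/(-5 + 3))*(-152) = (3*(-8 - 21 + 2*9)/(-2))*(-152) = (3*(-½)*(-8 - 21 + 18))*(-152) = (3*(-½)*(-11))*(-152) = (33/2)*(-152) = -2508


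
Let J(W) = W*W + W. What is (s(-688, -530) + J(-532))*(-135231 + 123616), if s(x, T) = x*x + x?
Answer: -8771044020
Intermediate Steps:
J(W) = W + W**2 (J(W) = W**2 + W = W + W**2)
s(x, T) = x + x**2 (s(x, T) = x**2 + x = x + x**2)
(s(-688, -530) + J(-532))*(-135231 + 123616) = (-688*(1 - 688) - 532*(1 - 532))*(-135231 + 123616) = (-688*(-687) - 532*(-531))*(-11615) = (472656 + 282492)*(-11615) = 755148*(-11615) = -8771044020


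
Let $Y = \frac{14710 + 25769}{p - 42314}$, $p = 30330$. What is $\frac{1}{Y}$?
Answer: $- \frac{11984}{40479} \approx -0.29605$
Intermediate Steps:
$Y = - \frac{40479}{11984}$ ($Y = \frac{14710 + 25769}{30330 - 42314} = \frac{40479}{-11984} = 40479 \left(- \frac{1}{11984}\right) = - \frac{40479}{11984} \approx -3.3778$)
$\frac{1}{Y} = \frac{1}{- \frac{40479}{11984}} = - \frac{11984}{40479}$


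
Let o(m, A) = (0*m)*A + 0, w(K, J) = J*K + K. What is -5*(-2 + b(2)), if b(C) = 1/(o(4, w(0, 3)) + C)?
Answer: 15/2 ≈ 7.5000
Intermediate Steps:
w(K, J) = K + J*K
o(m, A) = 0 (o(m, A) = 0*A + 0 = 0 + 0 = 0)
b(C) = 1/C (b(C) = 1/(0 + C) = 1/C)
-5*(-2 + b(2)) = -5*(-2 + 1/2) = -5*(-2 + ½) = -5*(-3/2) = 15/2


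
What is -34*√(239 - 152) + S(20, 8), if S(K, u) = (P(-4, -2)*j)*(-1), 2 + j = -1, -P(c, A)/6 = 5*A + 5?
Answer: 90 - 34*√87 ≈ -227.13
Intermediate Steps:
P(c, A) = -30 - 30*A (P(c, A) = -6*(5*A + 5) = -6*(5 + 5*A) = -30 - 30*A)
j = -3 (j = -2 - 1 = -3)
S(K, u) = 90 (S(K, u) = ((-30 - 30*(-2))*(-3))*(-1) = ((-30 + 60)*(-3))*(-1) = (30*(-3))*(-1) = -90*(-1) = 90)
-34*√(239 - 152) + S(20, 8) = -34*√(239 - 152) + 90 = -34*√87 + 90 = 90 - 34*√87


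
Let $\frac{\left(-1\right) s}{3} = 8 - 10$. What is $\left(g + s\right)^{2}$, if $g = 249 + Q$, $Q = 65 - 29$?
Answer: $84681$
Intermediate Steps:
$s = 6$ ($s = - 3 \left(8 - 10\right) = \left(-3\right) \left(-2\right) = 6$)
$Q = 36$
$g = 285$ ($g = 249 + 36 = 285$)
$\left(g + s\right)^{2} = \left(285 + 6\right)^{2} = 291^{2} = 84681$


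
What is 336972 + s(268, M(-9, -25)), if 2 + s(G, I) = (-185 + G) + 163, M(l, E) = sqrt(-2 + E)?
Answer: 337216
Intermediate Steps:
s(G, I) = -24 + G (s(G, I) = -2 + ((-185 + G) + 163) = -2 + (-22 + G) = -24 + G)
336972 + s(268, M(-9, -25)) = 336972 + (-24 + 268) = 336972 + 244 = 337216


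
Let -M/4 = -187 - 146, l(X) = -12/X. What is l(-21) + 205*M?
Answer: 1911424/7 ≈ 2.7306e+5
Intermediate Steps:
M = 1332 (M = -4*(-187 - 146) = -4*(-333) = 1332)
l(-21) + 205*M = -12/(-21) + 205*1332 = -12*(-1/21) + 273060 = 4/7 + 273060 = 1911424/7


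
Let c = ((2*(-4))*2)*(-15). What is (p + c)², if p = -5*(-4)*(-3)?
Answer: 32400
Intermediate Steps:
p = -60 (p = 20*(-3) = -60)
c = 240 (c = -8*2*(-15) = -16*(-15) = 240)
(p + c)² = (-60 + 240)² = 180² = 32400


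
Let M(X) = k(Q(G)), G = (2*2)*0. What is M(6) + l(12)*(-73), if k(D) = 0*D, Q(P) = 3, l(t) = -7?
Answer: 511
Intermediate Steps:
G = 0 (G = 4*0 = 0)
k(D) = 0
M(X) = 0
M(6) + l(12)*(-73) = 0 - 7*(-73) = 0 + 511 = 511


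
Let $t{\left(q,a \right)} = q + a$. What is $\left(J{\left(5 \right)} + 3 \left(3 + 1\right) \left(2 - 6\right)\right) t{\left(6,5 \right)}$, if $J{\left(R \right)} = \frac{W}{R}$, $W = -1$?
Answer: $- \frac{2651}{5} \approx -530.2$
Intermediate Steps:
$J{\left(R \right)} = - \frac{1}{R}$
$t{\left(q,a \right)} = a + q$
$\left(J{\left(5 \right)} + 3 \left(3 + 1\right) \left(2 - 6\right)\right) t{\left(6,5 \right)} = \left(- \frac{1}{5} + 3 \left(3 + 1\right) \left(2 - 6\right)\right) \left(5 + 6\right) = \left(\left(-1\right) \frac{1}{5} + 3 \cdot 4 \left(2 - 6\right)\right) 11 = \left(- \frac{1}{5} + 12 \left(-4\right)\right) 11 = \left(- \frac{1}{5} - 48\right) 11 = \left(- \frac{241}{5}\right) 11 = - \frac{2651}{5}$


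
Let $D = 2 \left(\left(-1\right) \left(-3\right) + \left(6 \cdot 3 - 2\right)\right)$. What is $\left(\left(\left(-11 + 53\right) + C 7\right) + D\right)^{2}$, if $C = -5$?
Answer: $2025$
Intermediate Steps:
$D = 38$ ($D = 2 \left(3 + \left(18 - 2\right)\right) = 2 \left(3 + 16\right) = 2 \cdot 19 = 38$)
$\left(\left(\left(-11 + 53\right) + C 7\right) + D\right)^{2} = \left(\left(\left(-11 + 53\right) - 35\right) + 38\right)^{2} = \left(\left(42 - 35\right) + 38\right)^{2} = \left(7 + 38\right)^{2} = 45^{2} = 2025$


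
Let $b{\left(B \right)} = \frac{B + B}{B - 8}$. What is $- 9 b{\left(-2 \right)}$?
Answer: $- \frac{18}{5} \approx -3.6$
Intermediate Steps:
$b{\left(B \right)} = \frac{2 B}{-8 + B}$
$- 9 b{\left(-2 \right)} = - 9 \cdot 2 \left(-2\right) \frac{1}{-8 - 2} = - 9 \cdot 2 \left(-2\right) \frac{1}{-10} = - 9 \cdot 2 \left(-2\right) \left(- \frac{1}{10}\right) = \left(-9\right) \frac{2}{5} = - \frac{18}{5}$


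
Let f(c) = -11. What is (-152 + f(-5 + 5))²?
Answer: 26569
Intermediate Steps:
(-152 + f(-5 + 5))² = (-152 - 11)² = (-163)² = 26569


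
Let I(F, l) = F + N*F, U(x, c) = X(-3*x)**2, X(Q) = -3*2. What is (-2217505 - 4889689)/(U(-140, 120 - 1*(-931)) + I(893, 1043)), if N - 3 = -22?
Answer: 3553597/8019 ≈ 443.15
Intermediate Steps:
X(Q) = -6
N = -19 (N = 3 - 22 = -19)
U(x, c) = 36 (U(x, c) = (-6)**2 = 36)
I(F, l) = -18*F (I(F, l) = F - 19*F = -18*F)
(-2217505 - 4889689)/(U(-140, 120 - 1*(-931)) + I(893, 1043)) = (-2217505 - 4889689)/(36 - 18*893) = -7107194/(36 - 16074) = -7107194/(-16038) = -7107194*(-1/16038) = 3553597/8019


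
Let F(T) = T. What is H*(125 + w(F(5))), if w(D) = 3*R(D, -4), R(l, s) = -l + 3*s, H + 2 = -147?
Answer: -11026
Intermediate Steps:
H = -149 (H = -2 - 147 = -149)
w(D) = -36 - 3*D (w(D) = 3*(-D + 3*(-4)) = 3*(-D - 12) = 3*(-12 - D) = -36 - 3*D)
H*(125 + w(F(5))) = -149*(125 + (-36 - 3*5)) = -149*(125 + (-36 - 15)) = -149*(125 - 51) = -149*74 = -11026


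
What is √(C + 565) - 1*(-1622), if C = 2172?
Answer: 1622 + √2737 ≈ 1674.3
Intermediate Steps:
√(C + 565) - 1*(-1622) = √(2172 + 565) - 1*(-1622) = √2737 + 1622 = 1622 + √2737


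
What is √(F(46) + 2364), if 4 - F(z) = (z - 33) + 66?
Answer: √2289 ≈ 47.844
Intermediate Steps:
F(z) = -29 - z (F(z) = 4 - ((z - 33) + 66) = 4 - ((-33 + z) + 66) = 4 - (33 + z) = 4 + (-33 - z) = -29 - z)
√(F(46) + 2364) = √((-29 - 1*46) + 2364) = √((-29 - 46) + 2364) = √(-75 + 2364) = √2289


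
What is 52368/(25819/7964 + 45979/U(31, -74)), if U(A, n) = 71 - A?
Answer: 1390195840/30600793 ≈ 45.430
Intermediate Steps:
52368/(25819/7964 + 45979/U(31, -74)) = 52368/(25819/7964 + 45979/(71 - 1*31)) = 52368/(25819*(1/7964) + 45979/(71 - 31)) = 52368/(25819/7964 + 45979/40) = 52368/(91802379/79640) = 52368*(79640/91802379) = 1390195840/30600793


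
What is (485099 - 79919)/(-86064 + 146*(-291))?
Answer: -13506/4285 ≈ -3.1519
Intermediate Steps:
(485099 - 79919)/(-86064 + 146*(-291)) = 405180/(-86064 - 42486) = 405180/(-128550) = 405180*(-1/128550) = -13506/4285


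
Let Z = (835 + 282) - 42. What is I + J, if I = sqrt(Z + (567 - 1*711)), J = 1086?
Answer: 1086 + 7*sqrt(19) ≈ 1116.5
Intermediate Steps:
Z = 1075 (Z = 1117 - 42 = 1075)
I = 7*sqrt(19) (I = sqrt(1075 + (567 - 1*711)) = sqrt(1075 + (567 - 711)) = sqrt(1075 - 144) = sqrt(931) = 7*sqrt(19) ≈ 30.512)
I + J = 7*sqrt(19) + 1086 = 1086 + 7*sqrt(19)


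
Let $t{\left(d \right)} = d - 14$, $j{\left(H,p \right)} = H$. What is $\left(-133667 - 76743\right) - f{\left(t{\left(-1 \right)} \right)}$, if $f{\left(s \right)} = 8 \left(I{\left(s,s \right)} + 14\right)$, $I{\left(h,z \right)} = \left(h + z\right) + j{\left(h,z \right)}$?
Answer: $-210162$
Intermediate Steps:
$I{\left(h,z \right)} = z + 2 h$ ($I{\left(h,z \right)} = \left(h + z\right) + h = z + 2 h$)
$t{\left(d \right)} = -14 + d$ ($t{\left(d \right)} = d - 14 = -14 + d$)
$f{\left(s \right)} = 112 + 24 s$ ($f{\left(s \right)} = 8 \left(\left(s + 2 s\right) + 14\right) = 8 \left(3 s + 14\right) = 8 \left(14 + 3 s\right) = 112 + 24 s$)
$\left(-133667 - 76743\right) - f{\left(t{\left(-1 \right)} \right)} = \left(-133667 - 76743\right) - \left(112 + 24 \left(-14 - 1\right)\right) = -210410 - \left(112 + 24 \left(-15\right)\right) = -210410 - \left(112 - 360\right) = -210410 - -248 = -210410 + 248 = -210162$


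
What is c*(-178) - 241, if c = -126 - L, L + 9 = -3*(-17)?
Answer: 29663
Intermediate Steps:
L = 42 (L = -9 - 3*(-17) = -9 + 51 = 42)
c = -168 (c = -126 - 1*42 = -126 - 42 = -168)
c*(-178) - 241 = -168*(-178) - 241 = 29904 - 241 = 29663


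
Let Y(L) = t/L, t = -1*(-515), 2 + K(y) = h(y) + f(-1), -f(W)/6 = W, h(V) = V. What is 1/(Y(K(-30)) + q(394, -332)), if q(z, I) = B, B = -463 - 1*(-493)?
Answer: 26/265 ≈ 0.098113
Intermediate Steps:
B = 30 (B = -463 + 493 = 30)
f(W) = -6*W
K(y) = 4 + y (K(y) = -2 + (y - 6*(-1)) = -2 + (y + 6) = -2 + (6 + y) = 4 + y)
t = 515
q(z, I) = 30
Y(L) = 515/L
1/(Y(K(-30)) + q(394, -332)) = 1/(515/(4 - 30) + 30) = 1/(515/(-26) + 30) = 1/(515*(-1/26) + 30) = 1/(-515/26 + 30) = 1/(265/26) = 26/265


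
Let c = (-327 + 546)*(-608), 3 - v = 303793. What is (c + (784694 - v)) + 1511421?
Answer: 2466753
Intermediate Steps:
v = -303790 (v = 3 - 1*303793 = 3 - 303793 = -303790)
c = -133152 (c = 219*(-608) = -133152)
(c + (784694 - v)) + 1511421 = (-133152 + (784694 - 1*(-303790))) + 1511421 = (-133152 + (784694 + 303790)) + 1511421 = (-133152 + 1088484) + 1511421 = 955332 + 1511421 = 2466753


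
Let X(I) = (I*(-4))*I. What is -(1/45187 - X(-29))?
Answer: -152009069/45187 ≈ -3364.0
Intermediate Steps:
X(I) = -4*I**2 (X(I) = (-4*I)*I = -4*I**2)
-(1/45187 - X(-29)) = -(1/45187 - (-4)*(-29)**2) = -(1/45187 - (-4)*841) = -(1/45187 - 1*(-3364)) = -(1/45187 + 3364) = -1*152009069/45187 = -152009069/45187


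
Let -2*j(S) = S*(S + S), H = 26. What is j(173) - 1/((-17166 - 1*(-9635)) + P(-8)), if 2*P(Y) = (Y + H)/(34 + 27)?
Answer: -13748843817/459382 ≈ -29929.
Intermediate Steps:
j(S) = -S² (j(S) = -S*(S + S)/2 = -S*2*S/2 = -S²)
P(Y) = 13/61 + Y/122 (P(Y) = ((Y + 26)/(34 + 27))/2 = ((26 + Y)/61)/2 = ((26 + Y)*(1/61))/2 = (26/61 + Y/61)/2 = 13/61 + Y/122)
j(173) - 1/((-17166 - 1*(-9635)) + P(-8)) = -1*173² - 1/((-17166 - 1*(-9635)) + (13/61 + (1/122)*(-8))) = -1*29929 - 1/((-17166 + 9635) + (13/61 - 4/61)) = -29929 - 1/(-7531 + 9/61) = -29929 - 1/(-459382/61) = -29929 - 1*(-61/459382) = -29929 + 61/459382 = -13748843817/459382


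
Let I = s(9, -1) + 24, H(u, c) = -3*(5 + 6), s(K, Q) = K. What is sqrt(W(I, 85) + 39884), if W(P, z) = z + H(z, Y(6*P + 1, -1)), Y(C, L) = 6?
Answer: 32*sqrt(39) ≈ 199.84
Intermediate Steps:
H(u, c) = -33 (H(u, c) = -3*11 = -33)
I = 33 (I = 9 + 24 = 33)
W(P, z) = -33 + z (W(P, z) = z - 33 = -33 + z)
sqrt(W(I, 85) + 39884) = sqrt((-33 + 85) + 39884) = sqrt(52 + 39884) = sqrt(39936) = 32*sqrt(39)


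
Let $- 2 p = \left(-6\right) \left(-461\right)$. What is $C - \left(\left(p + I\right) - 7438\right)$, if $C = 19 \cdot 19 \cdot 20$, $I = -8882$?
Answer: $24923$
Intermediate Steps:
$p = -1383$ ($p = - \frac{\left(-6\right) \left(-461\right)}{2} = \left(- \frac{1}{2}\right) 2766 = -1383$)
$C = 7220$ ($C = 361 \cdot 20 = 7220$)
$C - \left(\left(p + I\right) - 7438\right) = 7220 - \left(\left(-1383 - 8882\right) - 7438\right) = 7220 - \left(-10265 - 7438\right) = 7220 - -17703 = 7220 + 17703 = 24923$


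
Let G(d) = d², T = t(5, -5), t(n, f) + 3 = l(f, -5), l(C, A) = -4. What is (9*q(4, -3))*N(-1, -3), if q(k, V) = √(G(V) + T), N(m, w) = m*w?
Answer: 27*√2 ≈ 38.184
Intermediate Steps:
t(n, f) = -7 (t(n, f) = -3 - 4 = -7)
T = -7
q(k, V) = √(-7 + V²) (q(k, V) = √(V² - 7) = √(-7 + V²))
(9*q(4, -3))*N(-1, -3) = (9*√(-7 + (-3)²))*(-1*(-3)) = (9*√(-7 + 9))*3 = (9*√2)*3 = 27*√2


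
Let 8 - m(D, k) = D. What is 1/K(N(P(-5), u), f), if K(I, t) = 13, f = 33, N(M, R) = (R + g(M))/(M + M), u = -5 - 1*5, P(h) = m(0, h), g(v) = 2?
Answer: 1/13 ≈ 0.076923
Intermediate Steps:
m(D, k) = 8 - D
P(h) = 8 (P(h) = 8 - 1*0 = 8 + 0 = 8)
u = -10 (u = -5 - 5 = -10)
N(M, R) = (2 + R)/(2*M) (N(M, R) = (R + 2)/(M + M) = (2 + R)/((2*M)) = (2 + R)*(1/(2*M)) = (2 + R)/(2*M))
1/K(N(P(-5), u), f) = 1/13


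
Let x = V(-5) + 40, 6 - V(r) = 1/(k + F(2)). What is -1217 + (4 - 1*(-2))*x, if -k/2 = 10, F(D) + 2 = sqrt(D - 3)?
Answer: -456253/485 + 6*I/485 ≈ -940.73 + 0.012371*I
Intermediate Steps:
F(D) = -2 + sqrt(-3 + D) (F(D) = -2 + sqrt(D - 3) = -2 + sqrt(-3 + D))
k = -20 (k = -2*10 = -20)
V(r) = 6 - (-22 - I)/485 (V(r) = 6 - 1/(-20 + (-2 + sqrt(-3 + 2))) = 6 - 1/(-20 + (-2 + sqrt(-1))) = 6 - 1/(-20 + (-2 + I)) = 6 - 1/(-22 + I) = 6 - (-22 - I)/485)
x = 22332/485 + I/485 (x = (2932/485 + I/485) + 40 = 22332/485 + I/485 ≈ 46.045 + 0.0020619*I)
-1217 + (4 - 1*(-2))*x = -1217 + (4 - 1*(-2))*(22332/485 + I/485) = -1217 + (4 + 2)*(22332/485 + I/485) = -1217 + 6*(22332/485 + I/485) = -1217 + (133992/485 + 6*I/485) = -456253/485 + 6*I/485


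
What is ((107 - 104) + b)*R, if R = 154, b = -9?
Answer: -924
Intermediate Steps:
((107 - 104) + b)*R = ((107 - 104) - 9)*154 = (3 - 9)*154 = -6*154 = -924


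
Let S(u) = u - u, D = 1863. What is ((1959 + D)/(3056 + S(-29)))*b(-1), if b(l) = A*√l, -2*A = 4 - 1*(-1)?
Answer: -9555*I/3056 ≈ -3.1266*I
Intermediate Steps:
S(u) = 0
A = -5/2 (A = -(4 - 1*(-1))/2 = -(4 + 1)/2 = -½*5 = -5/2 ≈ -2.5000)
b(l) = -5*√l/2
((1959 + D)/(3056 + S(-29)))*b(-1) = ((1959 + 1863)/(3056 + 0))*(-5*I/2) = (3822/3056)*(-5*I/2) = (3822*(1/3056))*(-5*I/2) = 1911*(-5*I/2)/1528 = -9555*I/3056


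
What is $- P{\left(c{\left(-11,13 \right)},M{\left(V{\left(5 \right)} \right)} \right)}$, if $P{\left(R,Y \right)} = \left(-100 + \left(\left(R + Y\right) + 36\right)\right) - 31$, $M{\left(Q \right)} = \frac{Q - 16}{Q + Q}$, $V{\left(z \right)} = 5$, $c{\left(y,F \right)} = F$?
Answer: $\frac{831}{10} \approx 83.1$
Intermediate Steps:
$M{\left(Q \right)} = \frac{-16 + Q}{2 Q}$
$P{\left(R,Y \right)} = -95 + R + Y$ ($P{\left(R,Y \right)} = \left(-100 + \left(36 + R + Y\right)\right) - 31 = \left(-64 + R + Y\right) - 31 = -95 + R + Y$)
$- P{\left(c{\left(-11,13 \right)},M{\left(V{\left(5 \right)} \right)} \right)} = - (-95 + 13 + \frac{-16 + 5}{2 \cdot 5}) = - (-95 + 13 + \frac{1}{2} \cdot \frac{1}{5} \left(-11\right)) = - (-95 + 13 - \frac{11}{10}) = \left(-1\right) \left(- \frac{831}{10}\right) = \frac{831}{10}$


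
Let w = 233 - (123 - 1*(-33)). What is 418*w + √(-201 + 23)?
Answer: 32186 + I*√178 ≈ 32186.0 + 13.342*I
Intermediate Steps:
w = 77 (w = 233 - (123 + 33) = 233 - 1*156 = 233 - 156 = 77)
418*w + √(-201 + 23) = 418*77 + √(-201 + 23) = 32186 + √(-178) = 32186 + I*√178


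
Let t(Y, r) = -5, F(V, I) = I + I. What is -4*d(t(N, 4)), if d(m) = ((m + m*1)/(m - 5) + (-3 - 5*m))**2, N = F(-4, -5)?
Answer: -2116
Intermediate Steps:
F(V, I) = 2*I
N = -10 (N = 2*(-5) = -10)
d(m) = (-3 - 5*m + 2*m/(-5 + m))**2 (d(m) = ((m + m)/(-5 + m) + (-3 - 5*m))**2 = ((2*m)/(-5 + m) + (-3 - 5*m))**2 = (2*m/(-5 + m) + (-3 - 5*m))**2 = (-3 - 5*m + 2*m/(-5 + m))**2)
-4*d(t(N, 4)) = -4*(15 - 5*(-5)**2 + 24*(-5))**2/(-5 - 5)**2 = -4*(15 - 5*25 - 120)**2/(-10)**2 = -(15 - 125 - 120)**2/25 = -(-230)**2/25 = -52900/25 = -4*529 = -2116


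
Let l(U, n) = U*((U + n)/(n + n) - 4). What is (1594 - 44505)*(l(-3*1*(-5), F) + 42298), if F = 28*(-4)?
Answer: -406056794737/224 ≈ -1.8128e+9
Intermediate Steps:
F = -112
l(U, n) = U*(-4 + (U + n)/(2*n)) (l(U, n) = U*((U + n)/((2*n)) - 4) = U*((U + n)*(1/(2*n)) - 4) = U*((U + n)/(2*n) - 4) = U*(-4 + (U + n)/(2*n)))
(1594 - 44505)*(l(-3*1*(-5), F) + 42298) = (1594 - 44505)*((½)*(-3*1*(-5))*(-3*1*(-5) - 7*(-112))/(-112) + 42298) = -42911*((½)*(-3*(-5))*(-1/112)*(-3*(-5) + 784) + 42298) = -42911*((½)*15*(-1/112)*(15 + 784) + 42298) = -42911*((½)*15*(-1/112)*799 + 42298) = -42911*(-11985/224 + 42298) = -42911*9462767/224 = -406056794737/224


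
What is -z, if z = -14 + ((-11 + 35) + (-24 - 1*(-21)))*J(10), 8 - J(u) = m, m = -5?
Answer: -259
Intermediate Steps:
J(u) = 13 (J(u) = 8 - 1*(-5) = 8 + 5 = 13)
z = 259 (z = -14 + ((-11 + 35) + (-24 - 1*(-21)))*13 = -14 + (24 + (-24 + 21))*13 = -14 + (24 - 3)*13 = -14 + 21*13 = -14 + 273 = 259)
-z = -1*259 = -259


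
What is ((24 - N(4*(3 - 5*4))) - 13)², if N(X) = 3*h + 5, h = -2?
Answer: 144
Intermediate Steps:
N(X) = -1 (N(X) = 3*(-2) + 5 = -6 + 5 = -1)
((24 - N(4*(3 - 5*4))) - 13)² = ((24 - 1*(-1)) - 13)² = ((24 + 1) - 13)² = (25 - 13)² = 12² = 144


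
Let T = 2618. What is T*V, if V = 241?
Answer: 630938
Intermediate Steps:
T*V = 2618*241 = 630938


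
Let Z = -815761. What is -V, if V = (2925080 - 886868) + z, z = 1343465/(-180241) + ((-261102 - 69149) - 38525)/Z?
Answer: -299684574422062163/147033578401 ≈ -2.0382e+6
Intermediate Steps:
z = -1029477796849/147033578401 (z = 1343465/(-180241) + ((-261102 - 69149) - 38525)/(-815761) = 1343465*(-1/180241) + (-330251 - 38525)*(-1/815761) = -1343465/180241 - 368776*(-1/815761) = -1343465/180241 + 368776/815761 = -1029477796849/147033578401 ≈ -7.0016)
V = 299684574422062163/147033578401 (V = (2925080 - 886868) - 1029477796849/147033578401 = 2038212 - 1029477796849/147033578401 = 299684574422062163/147033578401 ≈ 2.0382e+6)
-V = -1*299684574422062163/147033578401 = -299684574422062163/147033578401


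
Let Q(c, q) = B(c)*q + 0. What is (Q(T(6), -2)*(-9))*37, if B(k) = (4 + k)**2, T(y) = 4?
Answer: 42624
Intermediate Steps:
Q(c, q) = q*(4 + c)**2 (Q(c, q) = (4 + c)**2*q + 0 = q*(4 + c)**2 + 0 = q*(4 + c)**2)
(Q(T(6), -2)*(-9))*37 = (-2*(4 + 4)**2*(-9))*37 = (-2*8**2*(-9))*37 = (-2*64*(-9))*37 = -128*(-9)*37 = 1152*37 = 42624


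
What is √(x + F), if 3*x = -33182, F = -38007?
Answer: I*√441609/3 ≈ 221.51*I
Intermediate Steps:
x = -33182/3 (x = (⅓)*(-33182) = -33182/3 ≈ -11061.)
√(x + F) = √(-33182/3 - 38007) = √(-147203/3) = I*√441609/3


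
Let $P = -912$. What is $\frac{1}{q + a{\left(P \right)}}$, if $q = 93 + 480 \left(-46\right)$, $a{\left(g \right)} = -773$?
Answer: $- \frac{1}{22760} \approx -4.3937 \cdot 10^{-5}$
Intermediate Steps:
$q = -21987$ ($q = 93 - 22080 = -21987$)
$\frac{1}{q + a{\left(P \right)}} = \frac{1}{-21987 - 773} = \frac{1}{-22760} = - \frac{1}{22760}$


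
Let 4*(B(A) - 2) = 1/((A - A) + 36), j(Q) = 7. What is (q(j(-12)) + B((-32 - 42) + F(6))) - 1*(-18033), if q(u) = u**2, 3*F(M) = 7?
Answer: 2604097/144 ≈ 18084.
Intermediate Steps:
F(M) = 7/3 (F(M) = (1/3)*7 = 7/3)
B(A) = 289/144 (B(A) = 2 + 1/(4*((A - A) + 36)) = 2 + 1/(4*(0 + 36)) = 2 + (1/4)/36 = 2 + (1/4)*(1/36) = 2 + 1/144 = 289/144)
(q(j(-12)) + B((-32 - 42) + F(6))) - 1*(-18033) = (7**2 + 289/144) - 1*(-18033) = (49 + 289/144) + 18033 = 7345/144 + 18033 = 2604097/144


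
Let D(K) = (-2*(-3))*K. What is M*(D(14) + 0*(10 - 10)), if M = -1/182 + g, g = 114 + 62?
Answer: 192186/13 ≈ 14784.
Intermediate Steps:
g = 176
M = 32031/182 (M = -1/182 + 176 = 32031/182 ≈ 175.99)
D(K) = 6*K
M*(D(14) + 0*(10 - 10)) = 32031*(6*14 + 0*(10 - 10))/182 = 32031*(84 + 0*0)/182 = 32031*(84 + 0)/182 = (32031/182)*84 = 192186/13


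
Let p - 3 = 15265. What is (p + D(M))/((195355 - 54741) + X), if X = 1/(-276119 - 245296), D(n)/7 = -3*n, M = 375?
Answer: 3854821095/73318248809 ≈ 0.052577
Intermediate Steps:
p = 15268 (p = 3 + 15265 = 15268)
D(n) = -21*n (D(n) = 7*(-3*n) = -21*n)
X = -1/521415 (X = 1/(-521415) = -1/521415 ≈ -1.9179e-6)
(p + D(M))/((195355 - 54741) + X) = (15268 - 21*375)/((195355 - 54741) - 1/521415) = (15268 - 7875)/(140614 - 1/521415) = 7393/(73318248809/521415) = 7393*(521415/73318248809) = 3854821095/73318248809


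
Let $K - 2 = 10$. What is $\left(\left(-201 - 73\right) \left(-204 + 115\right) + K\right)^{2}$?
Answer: $595262404$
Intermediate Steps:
$K = 12$ ($K = 2 + 10 = 12$)
$\left(\left(-201 - 73\right) \left(-204 + 115\right) + K\right)^{2} = \left(\left(-201 - 73\right) \left(-204 + 115\right) + 12\right)^{2} = \left(\left(-274\right) \left(-89\right) + 12\right)^{2} = \left(24386 + 12\right)^{2} = 24398^{2} = 595262404$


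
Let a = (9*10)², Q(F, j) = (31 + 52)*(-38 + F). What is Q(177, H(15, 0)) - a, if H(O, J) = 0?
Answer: 3437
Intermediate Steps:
Q(F, j) = -3154 + 83*F (Q(F, j) = 83*(-38 + F) = -3154 + 83*F)
a = 8100 (a = 90² = 8100)
Q(177, H(15, 0)) - a = (-3154 + 83*177) - 1*8100 = (-3154 + 14691) - 8100 = 11537 - 8100 = 3437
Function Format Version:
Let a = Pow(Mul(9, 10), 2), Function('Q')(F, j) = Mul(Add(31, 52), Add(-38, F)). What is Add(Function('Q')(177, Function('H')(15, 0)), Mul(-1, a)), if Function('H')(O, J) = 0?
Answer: 3437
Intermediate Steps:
Function('Q')(F, j) = Add(-3154, Mul(83, F)) (Function('Q')(F, j) = Mul(83, Add(-38, F)) = Add(-3154, Mul(83, F)))
a = 8100 (a = Pow(90, 2) = 8100)
Add(Function('Q')(177, Function('H')(15, 0)), Mul(-1, a)) = Add(Add(-3154, Mul(83, 177)), Mul(-1, 8100)) = Add(Add(-3154, 14691), -8100) = Add(11537, -8100) = 3437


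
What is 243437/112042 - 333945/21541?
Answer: -32171989273/2413496722 ≈ -13.330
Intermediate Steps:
243437/112042 - 333945/21541 = -32171989273/2413496722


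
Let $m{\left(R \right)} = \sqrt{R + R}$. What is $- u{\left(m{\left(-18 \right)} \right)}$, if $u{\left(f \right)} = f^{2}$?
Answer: $36$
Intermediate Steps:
$m{\left(R \right)} = \sqrt{2} \sqrt{R}$ ($m{\left(R \right)} = \sqrt{2 R} = \sqrt{2} \sqrt{R}$)
$- u{\left(m{\left(-18 \right)} \right)} = - \left(\sqrt{2} \sqrt{-18}\right)^{2} = - \left(\sqrt{2} \cdot 3 i \sqrt{2}\right)^{2} = - \left(6 i\right)^{2} = \left(-1\right) \left(-36\right) = 36$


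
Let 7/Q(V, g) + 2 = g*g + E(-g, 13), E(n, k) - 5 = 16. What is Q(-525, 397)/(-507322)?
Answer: -7/79968152216 ≈ -8.7535e-11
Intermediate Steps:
E(n, k) = 21 (E(n, k) = 5 + 16 = 21)
Q(V, g) = 7/(19 + g²) (Q(V, g) = 7/(-2 + (g*g + 21)) = 7/(-2 + (g² + 21)) = 7/(-2 + (21 + g²)) = 7/(19 + g²))
Q(-525, 397)/(-507322) = (7/(19 + 397²))/(-507322) = (7/(19 + 157609))*(-1/507322) = (7/157628)*(-1/507322) = -7/79968152216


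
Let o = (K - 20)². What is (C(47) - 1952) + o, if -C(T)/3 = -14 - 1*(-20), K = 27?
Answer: -1921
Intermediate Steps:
C(T) = -18 (C(T) = -3*(-14 - 1*(-20)) = -3*(-14 + 20) = -3*6 = -18)
o = 49 (o = (27 - 20)² = 7² = 49)
(C(47) - 1952) + o = (-18 - 1952) + 49 = -1970 + 49 = -1921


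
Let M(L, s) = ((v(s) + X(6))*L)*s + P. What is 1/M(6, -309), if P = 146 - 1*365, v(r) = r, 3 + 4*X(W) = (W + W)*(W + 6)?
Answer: 2/1014627 ≈ 1.9712e-6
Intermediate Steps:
X(W) = -3/4 + W*(6 + W)/2 (X(W) = -3/4 + ((W + W)*(W + 6))/4 = -3/4 + ((2*W)*(6 + W))/4 = -3/4 + (2*W*(6 + W))/4 = -3/4 + W*(6 + W)/2)
P = -219 (P = 146 - 365 = -219)
M(L, s) = -219 + L*s*(141/4 + s) (M(L, s) = ((s + (-3/4 + (1/2)*6**2 + 3*6))*L)*s - 219 = ((s + (-3/4 + (1/2)*36 + 18))*L)*s - 219 = ((s + (-3/4 + 18 + 18))*L)*s - 219 = ((s + 141/4)*L)*s - 219 = ((141/4 + s)*L)*s - 219 = (L*(141/4 + s))*s - 219 = L*s*(141/4 + s) - 219 = -219 + L*s*(141/4 + s))
1/M(6, -309) = 1/(-219 + 6*(-309)**2 + (141/4)*6*(-309)) = 1/(-219 + 6*95481 - 130707/2) = 1/(-219 + 572886 - 130707/2) = 1/(1014627/2) = 2/1014627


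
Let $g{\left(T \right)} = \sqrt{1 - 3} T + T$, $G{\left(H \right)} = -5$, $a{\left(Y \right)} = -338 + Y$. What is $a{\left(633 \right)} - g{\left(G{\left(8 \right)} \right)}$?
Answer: $300 + 5 i \sqrt{2} \approx 300.0 + 7.0711 i$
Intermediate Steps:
$g{\left(T \right)} = T + i T \sqrt{2}$ ($g{\left(T \right)} = \sqrt{-2} T + T = i \sqrt{2} T + T = i T \sqrt{2} + T = T + i T \sqrt{2}$)
$a{\left(633 \right)} - g{\left(G{\left(8 \right)} \right)} = \left(-338 + 633\right) - - 5 \left(1 + i \sqrt{2}\right) = 295 - \left(-5 - 5 i \sqrt{2}\right) = 295 + \left(5 + 5 i \sqrt{2}\right) = 300 + 5 i \sqrt{2}$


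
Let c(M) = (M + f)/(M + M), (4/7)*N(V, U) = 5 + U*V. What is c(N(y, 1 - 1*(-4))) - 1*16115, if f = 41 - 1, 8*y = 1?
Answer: -2030171/126 ≈ -16112.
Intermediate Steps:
y = ⅛ (y = (⅛)*1 = ⅛ ≈ 0.12500)
N(V, U) = 35/4 + 7*U*V/4 (N(V, U) = 7*(5 + U*V)/4 = 35/4 + 7*U*V/4)
f = 40
c(M) = (40 + M)/(2*M) (c(M) = (M + 40)/(M + M) = (40 + M)/((2*M)) = (40 + M)*(1/(2*M)) = (40 + M)/(2*M))
c(N(y, 1 - 1*(-4))) - 1*16115 = (40 + (35/4 + (7/4)*(1 - 1*(-4))*(⅛)))/(2*(35/4 + (7/4)*(1 - 1*(-4))*(⅛))) - 1*16115 = (40 + (35/4 + (7/4)*(1 + 4)*(⅛)))/(2*(35/4 + (7/4)*(1 + 4)*(⅛))) - 16115 = (40 + (35/4 + (7/4)*5*(⅛)))/(2*(35/4 + (7/4)*5*(⅛))) - 16115 = (40 + (35/4 + 35/32))/(2*(35/4 + 35/32)) - 16115 = (40 + 315/32)/(2*(315/32)) - 16115 = (½)*(32/315)*(1595/32) - 16115 = 319/126 - 16115 = -2030171/126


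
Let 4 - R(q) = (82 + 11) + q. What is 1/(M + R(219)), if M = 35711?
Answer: 1/35403 ≈ 2.8246e-5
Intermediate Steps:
R(q) = -89 - q (R(q) = 4 - ((82 + 11) + q) = 4 - (93 + q) = 4 + (-93 - q) = -89 - q)
1/(M + R(219)) = 1/(35711 + (-89 - 1*219)) = 1/(35711 + (-89 - 219)) = 1/(35711 - 308) = 1/35403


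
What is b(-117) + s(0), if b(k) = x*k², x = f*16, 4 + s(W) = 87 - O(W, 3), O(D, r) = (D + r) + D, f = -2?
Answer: -437968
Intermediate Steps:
O(D, r) = r + 2*D
s(W) = 80 - 2*W (s(W) = -4 + (87 - (3 + 2*W)) = -4 + (87 + (-3 - 2*W)) = -4 + (84 - 2*W) = 80 - 2*W)
x = -32 (x = -2*16 = -32)
b(k) = -32*k²
b(-117) + s(0) = -32*(-117)² + (80 - 2*0) = -32*13689 + (80 + 0) = -438048 + 80 = -437968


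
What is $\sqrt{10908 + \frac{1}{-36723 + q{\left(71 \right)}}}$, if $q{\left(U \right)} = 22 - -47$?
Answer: $\frac{\sqrt{14655069393474}}{36654} \approx 104.44$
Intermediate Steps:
$q{\left(U \right)} = 69$ ($q{\left(U \right)} = 22 + 47 = 69$)
$\sqrt{10908 + \frac{1}{-36723 + q{\left(71 \right)}}} = \sqrt{10908 + \frac{1}{-36723 + 69}} = \sqrt{10908 + \frac{1}{-36654}} = \sqrt{10908 - \frac{1}{36654}} = \sqrt{\frac{399821831}{36654}} = \frac{\sqrt{14655069393474}}{36654}$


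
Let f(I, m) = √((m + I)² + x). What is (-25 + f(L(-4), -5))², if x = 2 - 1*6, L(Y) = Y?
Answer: (25 - √77)² ≈ 263.25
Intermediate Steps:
x = -4 (x = 2 - 6 = -4)
f(I, m) = √(-4 + (I + m)²) (f(I, m) = √((m + I)² - 4) = √((I + m)² - 4) = √(-4 + (I + m)²))
(-25 + f(L(-4), -5))² = (-25 + √(-4 + (-4 - 5)²))² = (-25 + √(-4 + (-9)²))² = (-25 + √(-4 + 81))² = (-25 + √77)²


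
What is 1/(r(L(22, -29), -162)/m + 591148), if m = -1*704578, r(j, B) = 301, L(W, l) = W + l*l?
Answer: 100654/59501410749 ≈ 1.6916e-6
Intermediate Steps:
L(W, l) = W + l**2
m = -704578
1/(r(L(22, -29), -162)/m + 591148) = 1/(301/(-704578) + 591148) = 1/(301*(-1/704578) + 591148) = 1/(-43/100654 + 591148) = 1/(59501410749/100654) = 100654/59501410749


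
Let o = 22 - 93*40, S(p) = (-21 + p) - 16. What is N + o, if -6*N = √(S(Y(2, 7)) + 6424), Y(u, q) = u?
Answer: -3698 - √6389/6 ≈ -3711.3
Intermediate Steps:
S(p) = -37 + p
o = -3698 (o = 22 - 3720 = -3698)
N = -√6389/6 (N = -√((-37 + 2) + 6424)/6 = -√(-35 + 6424)/6 = -√6389/6 ≈ -13.322)
N + o = -√6389/6 - 3698 = -3698 - √6389/6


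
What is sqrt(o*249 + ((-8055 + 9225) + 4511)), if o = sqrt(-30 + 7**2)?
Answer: sqrt(5681 + 249*sqrt(19)) ≈ 82.258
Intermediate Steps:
o = sqrt(19) (o = sqrt(-30 + 49) = sqrt(19) ≈ 4.3589)
sqrt(o*249 + ((-8055 + 9225) + 4511)) = sqrt(sqrt(19)*249 + ((-8055 + 9225) + 4511)) = sqrt(249*sqrt(19) + (1170 + 4511)) = sqrt(249*sqrt(19) + 5681) = sqrt(5681 + 249*sqrt(19))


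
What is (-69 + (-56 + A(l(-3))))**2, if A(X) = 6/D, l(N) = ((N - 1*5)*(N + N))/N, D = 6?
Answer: 15376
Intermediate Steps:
l(N) = -10 + 2*N (l(N) = ((N - 5)*(2*N))/N = ((-5 + N)*(2*N))/N = (2*N*(-5 + N))/N = -10 + 2*N)
A(X) = 1 (A(X) = 6/6 = 6*(1/6) = 1)
(-69 + (-56 + A(l(-3))))**2 = (-69 + (-56 + 1))**2 = (-69 - 55)**2 = (-124)**2 = 15376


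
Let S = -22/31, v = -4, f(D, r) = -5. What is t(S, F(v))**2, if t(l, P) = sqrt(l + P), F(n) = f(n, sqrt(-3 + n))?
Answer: -177/31 ≈ -5.7097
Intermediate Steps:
S = -22/31 (S = -22*1/31 = -22/31 ≈ -0.70968)
F(n) = -5
t(l, P) = sqrt(P + l)
t(S, F(v))**2 = (sqrt(-5 - 22/31))**2 = (sqrt(-177/31))**2 = (I*sqrt(5487)/31)**2 = -177/31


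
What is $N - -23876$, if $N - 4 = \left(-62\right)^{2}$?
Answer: $27724$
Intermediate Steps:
$N = 3848$ ($N = 4 + \left(-62\right)^{2} = 4 + 3844 = 3848$)
$N - -23876 = 3848 - -23876 = 3848 + 23876 = 27724$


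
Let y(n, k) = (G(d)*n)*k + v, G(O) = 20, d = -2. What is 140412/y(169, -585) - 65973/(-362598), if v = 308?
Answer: 3313124285/29868889384 ≈ 0.11092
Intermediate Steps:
y(n, k) = 308 + 20*k*n (y(n, k) = (20*n)*k + 308 = 20*k*n + 308 = 308 + 20*k*n)
140412/y(169, -585) - 65973/(-362598) = 140412/(308 + 20*(-585)*169) - 65973/(-362598) = 140412/(308 - 1977300) - 65973*(-1/362598) = 140412/(-1976992) + 21991/120866 = 140412*(-1/1976992) + 21991/120866 = -35103/494248 + 21991/120866 = 3313124285/29868889384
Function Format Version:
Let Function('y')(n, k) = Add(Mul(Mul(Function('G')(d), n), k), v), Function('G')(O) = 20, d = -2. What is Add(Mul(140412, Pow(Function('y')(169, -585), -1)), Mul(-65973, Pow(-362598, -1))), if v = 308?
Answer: Rational(3313124285, 29868889384) ≈ 0.11092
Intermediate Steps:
Function('y')(n, k) = Add(308, Mul(20, k, n)) (Function('y')(n, k) = Add(Mul(Mul(20, n), k), 308) = Add(Mul(20, k, n), 308) = Add(308, Mul(20, k, n)))
Add(Mul(140412, Pow(Function('y')(169, -585), -1)), Mul(-65973, Pow(-362598, -1))) = Add(Mul(140412, Pow(Add(308, Mul(20, -585, 169)), -1)), Mul(-65973, Pow(-362598, -1))) = Add(Mul(140412, Pow(Add(308, -1977300), -1)), Mul(-65973, Rational(-1, 362598))) = Add(Mul(140412, Pow(-1976992, -1)), Rational(21991, 120866)) = Add(Mul(140412, Rational(-1, 1976992)), Rational(21991, 120866)) = Add(Rational(-35103, 494248), Rational(21991, 120866)) = Rational(3313124285, 29868889384)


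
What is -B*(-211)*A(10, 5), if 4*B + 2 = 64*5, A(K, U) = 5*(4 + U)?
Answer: 1509705/2 ≈ 7.5485e+5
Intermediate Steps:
A(K, U) = 20 + 5*U
B = 159/2 (B = -1/2 + (64*5)/4 = -1/2 + (1/4)*320 = -1/2 + 80 = 159/2 ≈ 79.500)
-B*(-211)*A(10, 5) = -(159/2)*(-211)*(20 + 5*5) = -(-33549)*(20 + 25)/2 = -(-33549)*45/2 = -1*(-1509705/2) = 1509705/2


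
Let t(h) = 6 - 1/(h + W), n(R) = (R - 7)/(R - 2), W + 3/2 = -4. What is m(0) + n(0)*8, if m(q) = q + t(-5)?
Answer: 716/21 ≈ 34.095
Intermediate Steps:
W = -11/2 (W = -3/2 - 4 = -11/2 ≈ -5.5000)
n(R) = (-7 + R)/(-2 + R)
t(h) = 6 - 1/(-11/2 + h) (t(h) = 6 - 1/(h - 11/2) = 6 - 1/(-11/2 + h))
m(q) = 128/21 + q (m(q) = q + 4*(-17 + 3*(-5))/(-11 + 2*(-5)) = q + 4*(-17 - 15)/(-11 - 10) = q + 4*(-32)/(-21) = q + 4*(-1/21)*(-32) = q + 128/21 = 128/21 + q)
m(0) + n(0)*8 = (128/21 + 0) + ((-7 + 0)/(-2 + 0))*8 = 128/21 + (-7/(-2))*8 = 128/21 - ½*(-7)*8 = 128/21 + (7/2)*8 = 128/21 + 28 = 716/21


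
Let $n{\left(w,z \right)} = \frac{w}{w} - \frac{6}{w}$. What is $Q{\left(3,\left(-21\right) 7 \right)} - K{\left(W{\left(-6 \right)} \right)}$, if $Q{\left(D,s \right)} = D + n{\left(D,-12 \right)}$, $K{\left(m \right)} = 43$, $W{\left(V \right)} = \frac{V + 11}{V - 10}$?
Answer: $-41$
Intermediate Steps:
$n{\left(w,z \right)} = 1 - \frac{6}{w}$
$W{\left(V \right)} = \frac{11 + V}{-10 + V}$
$Q{\left(D,s \right)} = D + \frac{-6 + D}{D}$
$Q{\left(3,\left(-21\right) 7 \right)} - K{\left(W{\left(-6 \right)} \right)} = \left(1 + 3 - \frac{6}{3}\right) - 43 = \left(1 + 3 - 2\right) - 43 = 2 - 43 = -41$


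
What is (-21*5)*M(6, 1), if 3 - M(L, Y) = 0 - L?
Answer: -945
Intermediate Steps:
M(L, Y) = 3 + L (M(L, Y) = 3 - (0 - L) = 3 - (-1)*L = 3 + L)
(-21*5)*M(6, 1) = (-21*5)*(3 + 6) = -105*9 = -945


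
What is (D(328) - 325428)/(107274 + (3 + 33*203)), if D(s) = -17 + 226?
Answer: -325219/113976 ≈ -2.8534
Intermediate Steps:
D(s) = 209
(D(328) - 325428)/(107274 + (3 + 33*203)) = (209 - 325428)/(107274 + (3 + 33*203)) = -325219/(107274 + (3 + 6699)) = -325219/(107274 + 6702) = -325219/113976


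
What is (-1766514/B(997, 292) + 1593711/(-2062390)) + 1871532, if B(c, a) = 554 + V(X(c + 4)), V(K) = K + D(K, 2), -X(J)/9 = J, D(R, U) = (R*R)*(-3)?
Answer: 469923741705356278611/251090515104110 ≈ 1.8715e+6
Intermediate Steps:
D(R, U) = -3*R**2 (D(R, U) = R**2*(-3) = -3*R**2)
X(J) = -9*J
V(K) = K - 3*K**2
B(c, a) = 554 + (-36 - 9*c)*(109 + 27*c) (B(c, a) = 554 + (-9*(c + 4))*(1 - (-27)*(c + 4)) = 554 + (-9*(4 + c))*(1 - (-27)*(4 + c)) = 554 + (-36 - 9*c)*(1 - 3*(-36 - 9*c)) = 554 + (-36 - 9*c)*(1 + (108 + 27*c)) = 554 + (-36 - 9*c)*(109 + 27*c))
(-1766514/B(997, 292) + 1593711/(-2062390)) + 1871532 = (-1766514/(518 - 243*(4 + 997)**2 - 9*997) + 1593711/(-2062390)) + 1871532 = (-1766514/(518 - 243*1001**2 - 8973) + 1593711*(-1/2062390)) + 1871532 = (-1766514/(518 - 243*1002001 - 8973) - 1593711/2062390) + 1871532 = (-1766514/(518 - 243486243 - 8973) - 1593711/2062390) + 1871532 = (-1766514/(-243494698) - 1593711/2062390) + 1871532 = (-1766514*(-1/243494698) - 1593711/2062390) + 1871532 = (883257/121747349 - 1593711/2062390) + 1871532 = -192208468917909/251090515104110 + 1871532 = 469923741705356278611/251090515104110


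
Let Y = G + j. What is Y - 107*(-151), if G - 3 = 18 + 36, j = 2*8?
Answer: 16230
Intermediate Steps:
j = 16
G = 57 (G = 3 + (18 + 36) = 3 + 54 = 57)
Y = 73 (Y = 57 + 16 = 73)
Y - 107*(-151) = 73 - 107*(-151) = 73 + 16157 = 16230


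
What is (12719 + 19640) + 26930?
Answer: 59289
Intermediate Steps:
(12719 + 19640) + 26930 = 32359 + 26930 = 59289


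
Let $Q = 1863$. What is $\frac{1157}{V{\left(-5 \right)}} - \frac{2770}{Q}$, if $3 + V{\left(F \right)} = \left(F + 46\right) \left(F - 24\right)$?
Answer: $- \frac{5457331}{2220696} \approx -2.4575$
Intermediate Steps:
$V{\left(F \right)} = -3 + \left(-24 + F\right) \left(46 + F\right)$ ($V{\left(F \right)} = -3 + \left(F + 46\right) \left(F - 24\right) = -3 + \left(46 + F\right) \left(-24 + F\right) = -3 + \left(-24 + F\right) \left(46 + F\right)$)
$\frac{1157}{V{\left(-5 \right)}} - \frac{2770}{Q} = \frac{1157}{-1107 + \left(-5\right)^{2} + 22 \left(-5\right)} - \frac{2770}{1863} = \frac{1157}{-1107 + 25 - 110} - \frac{2770}{1863} = \frac{1157}{-1192} - \frac{2770}{1863} = 1157 \left(- \frac{1}{1192}\right) - \frac{2770}{1863} = - \frac{1157}{1192} - \frac{2770}{1863} = - \frac{5457331}{2220696}$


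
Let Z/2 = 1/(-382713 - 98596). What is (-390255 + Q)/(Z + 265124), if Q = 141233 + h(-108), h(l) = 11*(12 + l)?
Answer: -60182396051/63803283657 ≈ -0.94325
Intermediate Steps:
h(l) = 132 + 11*l
Q = 140177 (Q = 141233 + (132 + 11*(-108)) = 141233 + (132 - 1188) = 141233 - 1056 = 140177)
Z = -2/481309 (Z = 2/(-382713 - 98596) = 2/(-481309) = 2*(-1/481309) = -2/481309 ≈ -4.1553e-6)
(-390255 + Q)/(Z + 265124) = (-390255 + 140177)/(-2/481309 + 265124) = -250078/127606567314/481309 = -250078*481309/127606567314 = -60182396051/63803283657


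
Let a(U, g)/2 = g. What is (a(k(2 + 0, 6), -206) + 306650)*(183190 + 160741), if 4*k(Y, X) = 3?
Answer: 105324741578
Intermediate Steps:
k(Y, X) = ¾ (k(Y, X) = (¼)*3 = ¾)
a(U, g) = 2*g
(a(k(2 + 0, 6), -206) + 306650)*(183190 + 160741) = (2*(-206) + 306650)*(183190 + 160741) = (-412 + 306650)*343931 = 306238*343931 = 105324741578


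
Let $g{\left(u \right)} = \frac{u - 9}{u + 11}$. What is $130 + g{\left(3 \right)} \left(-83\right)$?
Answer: $\frac{1159}{7} \approx 165.57$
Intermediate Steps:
$g{\left(u \right)} = \frac{-9 + u}{11 + u}$
$130 + g{\left(3 \right)} \left(-83\right) = 130 + \frac{-9 + 3}{11 + 3} \left(-83\right) = 130 + \frac{1}{14} \left(-6\right) \left(-83\right) = 130 - - \frac{249}{7} = 130 + \frac{249}{7} = \frac{1159}{7}$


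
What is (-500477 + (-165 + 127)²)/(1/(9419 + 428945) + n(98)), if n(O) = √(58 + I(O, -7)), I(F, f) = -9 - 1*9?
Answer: 218758102012/7686519859839 - 191791353260776736*√10/7686519859839 ≈ -78904.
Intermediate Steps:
I(F, f) = -18 (I(F, f) = -9 - 9 = -18)
n(O) = 2*√10 (n(O) = √(58 - 18) = √40 = 2*√10)
(-500477 + (-165 + 127)²)/(1/(9419 + 428945) + n(98)) = (-500477 + (-165 + 127)²)/(1/(9419 + 428945) + 2*√10) = (-500477 + (-38)²)/(1/438364 + 2*√10) = (-500477 + 1444)/(1/438364 + 2*√10) = -499033/(1/438364 + 2*√10)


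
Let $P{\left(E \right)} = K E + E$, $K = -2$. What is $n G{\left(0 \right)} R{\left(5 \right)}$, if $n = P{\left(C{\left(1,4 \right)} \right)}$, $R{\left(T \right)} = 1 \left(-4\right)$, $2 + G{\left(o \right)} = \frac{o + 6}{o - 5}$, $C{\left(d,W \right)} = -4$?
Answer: $\frac{256}{5} \approx 51.2$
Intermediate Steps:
$G{\left(o \right)} = -2 + \frac{6 + o}{-5 + o}$ ($G{\left(o \right)} = -2 + \frac{o + 6}{o - 5} = -2 + \frac{6 + o}{-5 + o}$)
$R{\left(T \right)} = -4$
$P{\left(E \right)} = - E$ ($P{\left(E \right)} = - 2 E + E = - E$)
$n = 4$ ($n = \left(-1\right) \left(-4\right) = 4$)
$n G{\left(0 \right)} R{\left(5 \right)} = 4 \frac{16 - 0}{-5 + 0} \left(-4\right) = 4 \frac{16 + 0}{-5} \left(-4\right) = 4 \left(\left(- \frac{1}{5}\right) 16\right) \left(-4\right) = 4 \left(- \frac{16}{5}\right) \left(-4\right) = \left(- \frac{64}{5}\right) \left(-4\right) = \frac{256}{5}$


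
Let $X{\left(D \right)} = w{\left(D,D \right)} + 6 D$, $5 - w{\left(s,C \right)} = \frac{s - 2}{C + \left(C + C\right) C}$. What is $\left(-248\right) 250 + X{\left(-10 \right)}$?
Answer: $- \frac{5895219}{95} \approx -62055.0$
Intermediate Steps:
$w{\left(s,C \right)} = 5 - \frac{-2 + s}{C + 2 C^{2}}$ ($w{\left(s,C \right)} = 5 - \frac{s - 2}{C + \left(C + C\right) C} = 5 - \frac{-2 + s}{C + 2 C C} = 5 - \frac{-2 + s}{C + 2 C^{2}}$)
$X{\left(D \right)} = 6 D + \frac{2 + 4 D + 10 D^{2}}{D \left(1 + 2 D\right)}$ ($X{\left(D \right)} = \frac{2 - D + 5 D + 10 D^{2}}{D \left(1 + 2 D\right)} + 6 D = \frac{2 + 4 D + 10 D^{2}}{D \left(1 + 2 D\right)} + 6 D = 6 D + \frac{2 + 4 D + 10 D^{2}}{D \left(1 + 2 D\right)}$)
$\left(-248\right) 250 + X{\left(-10 \right)} = \left(-248\right) 250 + \frac{2 \left(1 + 2 \left(-10\right) + 6 \left(-10\right)^{3} + 8 \left(-10\right)^{2}\right)}{\left(-10\right) \left(1 + 2 \left(-10\right)\right)} = -62000 + 2 \left(- \frac{1}{10}\right) \frac{1}{1 - 20} \left(1 - 20 + 6 \left(-1000\right) + 8 \cdot 100\right) = -62000 + 2 \left(- \frac{1}{10}\right) \frac{1}{-19} \left(1 - 20 - 6000 + 800\right) = -62000 + 2 \left(- \frac{1}{10}\right) \left(- \frac{1}{19}\right) \left(-5219\right) = -62000 - \frac{5219}{95} = - \frac{5895219}{95}$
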